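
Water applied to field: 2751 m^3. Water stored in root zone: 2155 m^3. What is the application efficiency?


Ea = V_root / V_field * 100 = 2155 / 2751 * 100 = 78.3352%

78.3352 %


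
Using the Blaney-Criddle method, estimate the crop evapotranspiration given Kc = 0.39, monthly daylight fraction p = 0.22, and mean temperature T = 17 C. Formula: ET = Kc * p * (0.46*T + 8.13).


ET = Kc * p * (0.46*T + 8.13)
ET = 0.39 * 0.22 * (0.46*17 + 8.13)
ET = 0.39 * 0.22 * 15.9500

1.3685 mm/day


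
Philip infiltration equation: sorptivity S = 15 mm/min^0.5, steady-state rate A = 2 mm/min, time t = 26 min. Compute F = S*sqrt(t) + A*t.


F = S*sqrt(t) + A*t
F = 15*sqrt(26) + 2*26
F = 15*5.099020 + 52

128.4853 mm


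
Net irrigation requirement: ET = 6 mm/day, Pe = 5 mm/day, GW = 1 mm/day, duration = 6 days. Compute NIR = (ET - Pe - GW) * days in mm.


Daily deficit = ET - Pe - GW = 6 - 5 - 1 = 0 mm/day
NIR = 0 * 6 = 0 mm

0 mm


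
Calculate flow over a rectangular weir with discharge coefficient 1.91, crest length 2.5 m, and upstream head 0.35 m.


Q = C * L * H^(3/2) = 1.91 * 2.5 * 0.35^1.5 = 1.91 * 2.5 * 0.207063

0.9887 m^3/s


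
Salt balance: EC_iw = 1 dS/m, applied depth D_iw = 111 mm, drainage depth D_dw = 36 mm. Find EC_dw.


EC_dw = EC_iw * D_iw / D_dw
EC_dw = 1 * 111 / 36
EC_dw = 111 / 36

3.0833 dS/m


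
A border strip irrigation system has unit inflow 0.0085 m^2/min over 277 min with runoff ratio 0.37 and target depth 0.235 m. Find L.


L = q*t/((1+r)*Z)
L = 0.0085*277/((1+0.37)*0.235)
L = 2.3545/0.32195

7.3132 m


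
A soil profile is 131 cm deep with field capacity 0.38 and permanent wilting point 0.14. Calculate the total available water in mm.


AWC = (FC - PWP) * d * 10
AWC = (0.38 - 0.14) * 131 * 10
AWC = 0.2400 * 131 * 10

314.4000 mm


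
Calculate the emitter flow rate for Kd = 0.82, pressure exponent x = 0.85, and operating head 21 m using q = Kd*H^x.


q = Kd * H^x = 0.82 * 21^0.85 = 0.82 * 13.301065

10.9069 L/h


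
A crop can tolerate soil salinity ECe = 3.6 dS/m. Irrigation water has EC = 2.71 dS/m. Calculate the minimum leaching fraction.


LR = ECiw / (5*ECe - ECiw)
LR = 2.71 / (5*3.6 - 2.71)
LR = 2.71 / 15.2900

0.1772


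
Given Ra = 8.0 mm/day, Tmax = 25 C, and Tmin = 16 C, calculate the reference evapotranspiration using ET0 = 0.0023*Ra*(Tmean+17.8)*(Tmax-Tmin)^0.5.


Tmean = (Tmax + Tmin)/2 = (25 + 16)/2 = 20.5
ET0 = 0.0023 * 8.0 * (20.5 + 17.8) * sqrt(25 - 16)
ET0 = 0.0023 * 8.0 * 38.3 * 3.000000

2.1142 mm/day


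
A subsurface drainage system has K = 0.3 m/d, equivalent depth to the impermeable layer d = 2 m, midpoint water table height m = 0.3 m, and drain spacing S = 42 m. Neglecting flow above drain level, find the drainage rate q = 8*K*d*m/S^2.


q = 8*K*d*m/S^2
q = 8*0.3*2*0.3/42^2
q = 1.4400 / 1764

8.1633e-04 m/d


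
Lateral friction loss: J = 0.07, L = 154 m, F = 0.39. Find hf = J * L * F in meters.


hf = J * L * F = 0.07 * 154 * 0.39 = 4.2042 m

4.2042 m


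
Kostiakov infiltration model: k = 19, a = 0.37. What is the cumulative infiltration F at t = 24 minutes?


F = k * t^a = 19 * 24^0.37
F = 19 * 3.240993

61.5789 mm


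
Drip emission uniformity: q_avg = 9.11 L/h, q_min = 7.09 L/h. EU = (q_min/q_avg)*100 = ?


EU = (q_min/q_avg)*100 = (7.09/9.11)*100 = 77.8266%

77.8266 %


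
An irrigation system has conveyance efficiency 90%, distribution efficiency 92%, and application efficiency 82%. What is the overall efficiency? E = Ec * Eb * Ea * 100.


Ec = 0.9, Eb = 0.92, Ea = 0.82
E = 0.9 * 0.92 * 0.82 * 100 = 67.8960%

67.8960 %


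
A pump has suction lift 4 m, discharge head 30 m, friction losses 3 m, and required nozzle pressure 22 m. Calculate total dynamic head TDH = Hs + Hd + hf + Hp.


TDH = Hs + Hd + hf + Hp = 4 + 30 + 3 + 22 = 59

59 m


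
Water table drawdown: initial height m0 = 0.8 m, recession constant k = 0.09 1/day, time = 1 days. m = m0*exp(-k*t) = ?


m = m0 * exp(-k*t)
m = 0.8 * exp(-0.09 * 1)
m = 0.8 * exp(-0.0900)

0.7311 m


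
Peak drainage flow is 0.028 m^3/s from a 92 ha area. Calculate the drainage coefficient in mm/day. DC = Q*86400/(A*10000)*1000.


DC = Q * 86400 / (A * 10000) * 1000
DC = 0.028 * 86400 / (92 * 10000) * 1000
DC = 2419200.0000 / 920000

2.6296 mm/day


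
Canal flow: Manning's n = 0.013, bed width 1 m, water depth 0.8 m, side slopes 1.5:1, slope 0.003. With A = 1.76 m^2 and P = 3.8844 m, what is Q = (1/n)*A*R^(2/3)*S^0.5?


R = A/P = 1.76/3.8844 = 0.453094
Q = (1/0.013) * 1.76 * 0.453094^(2/3) * 0.003^0.5

4.3744 m^3/s


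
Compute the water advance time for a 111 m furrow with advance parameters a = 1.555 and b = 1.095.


t = (L/a)^(1/b)
t = (111/1.555)^(1/1.095)
t = 71.382637^(1/1.095)

49.2922 min


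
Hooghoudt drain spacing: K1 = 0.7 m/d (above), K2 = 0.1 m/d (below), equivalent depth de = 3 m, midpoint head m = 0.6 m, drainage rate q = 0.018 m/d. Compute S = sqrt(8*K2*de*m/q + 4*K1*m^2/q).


S^2 = 8*K2*de*m/q + 4*K1*m^2/q
S^2 = 8*0.1*3*0.6/0.018 + 4*0.7*0.6^2/0.018
S = sqrt(136.0000)

11.6619 m


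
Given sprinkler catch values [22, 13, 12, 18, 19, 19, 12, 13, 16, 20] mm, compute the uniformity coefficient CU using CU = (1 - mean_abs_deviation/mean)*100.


mean = 16.400000 mm
MAD = 3.200000 mm
CU = (1 - 3.200000/16.400000)*100

80.4878 %


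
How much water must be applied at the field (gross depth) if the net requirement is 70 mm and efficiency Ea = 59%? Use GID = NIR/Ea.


Ea = 59% = 0.59
GID = NIR / Ea = 70 / 0.59 = 118.6441 mm

118.6441 mm


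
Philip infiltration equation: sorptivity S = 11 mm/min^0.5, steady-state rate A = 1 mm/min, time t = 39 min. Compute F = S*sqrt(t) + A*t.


F = S*sqrt(t) + A*t
F = 11*sqrt(39) + 1*39
F = 11*6.244998 + 39

107.6950 mm


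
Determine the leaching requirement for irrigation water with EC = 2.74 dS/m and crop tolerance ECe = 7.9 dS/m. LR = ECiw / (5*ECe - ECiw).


LR = ECiw / (5*ECe - ECiw)
LR = 2.74 / (5*7.9 - 2.74)
LR = 2.74 / 36.7600

0.0745


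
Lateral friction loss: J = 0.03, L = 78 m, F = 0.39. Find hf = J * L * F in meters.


hf = J * L * F = 0.03 * 78 * 0.39 = 0.9126 m

0.9126 m


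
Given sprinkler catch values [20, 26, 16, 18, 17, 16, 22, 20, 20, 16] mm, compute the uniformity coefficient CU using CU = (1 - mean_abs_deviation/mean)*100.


mean = 19.100000 mm
MAD = 2.500000 mm
CU = (1 - 2.500000/19.100000)*100

86.9110 %


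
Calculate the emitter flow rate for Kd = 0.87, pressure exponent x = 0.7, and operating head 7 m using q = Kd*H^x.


q = Kd * H^x = 0.87 * 7^0.7 = 0.87 * 3.904529

3.3969 L/h


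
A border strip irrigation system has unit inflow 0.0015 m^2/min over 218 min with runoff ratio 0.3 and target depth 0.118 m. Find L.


L = q*t/((1+r)*Z)
L = 0.0015*218/((1+0.3)*0.118)
L = 0.327/0.1534

2.1317 m


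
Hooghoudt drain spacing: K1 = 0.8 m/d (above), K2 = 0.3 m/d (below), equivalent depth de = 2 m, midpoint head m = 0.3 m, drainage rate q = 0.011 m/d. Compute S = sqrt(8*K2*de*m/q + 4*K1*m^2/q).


S^2 = 8*K2*de*m/q + 4*K1*m^2/q
S^2 = 8*0.3*2*0.3/0.011 + 4*0.8*0.3^2/0.011
S = sqrt(157.0909)

12.5336 m


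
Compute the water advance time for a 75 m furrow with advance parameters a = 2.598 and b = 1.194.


t = (L/a)^(1/b)
t = (75/2.598)^(1/1.194)
t = 28.868360^(1/1.194)

16.7161 min


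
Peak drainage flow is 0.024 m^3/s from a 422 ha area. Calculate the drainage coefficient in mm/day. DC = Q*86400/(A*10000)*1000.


DC = Q * 86400 / (A * 10000) * 1000
DC = 0.024 * 86400 / (422 * 10000) * 1000
DC = 2073600.0000 / 4220000

0.4914 mm/day


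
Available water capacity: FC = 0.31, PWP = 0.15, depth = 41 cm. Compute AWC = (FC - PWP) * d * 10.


AWC = (FC - PWP) * d * 10
AWC = (0.31 - 0.15) * 41 * 10
AWC = 0.1600 * 41 * 10

65.6000 mm


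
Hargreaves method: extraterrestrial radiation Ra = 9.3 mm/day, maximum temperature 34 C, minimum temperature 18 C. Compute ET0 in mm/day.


Tmean = (Tmax + Tmin)/2 = (34 + 18)/2 = 26.0
ET0 = 0.0023 * 9.3 * (26.0 + 17.8) * sqrt(34 - 18)
ET0 = 0.0023 * 9.3 * 43.8 * 4.000000

3.7475 mm/day


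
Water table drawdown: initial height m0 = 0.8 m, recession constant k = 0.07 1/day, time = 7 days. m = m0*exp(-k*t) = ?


m = m0 * exp(-k*t)
m = 0.8 * exp(-0.07 * 7)
m = 0.8 * exp(-0.4900)

0.4901 m


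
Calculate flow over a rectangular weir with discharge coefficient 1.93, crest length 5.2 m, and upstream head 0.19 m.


Q = C * L * H^(3/2) = 1.93 * 5.2 * 0.19^1.5 = 1.93 * 5.2 * 0.082819

0.8312 m^3/s


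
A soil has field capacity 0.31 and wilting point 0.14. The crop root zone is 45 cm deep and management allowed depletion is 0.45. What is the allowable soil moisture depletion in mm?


SMD = (FC - PWP) * d * MAD * 10
SMD = (0.31 - 0.14) * 45 * 0.45 * 10
SMD = 0.1700 * 45 * 0.45 * 10

34.4250 mm


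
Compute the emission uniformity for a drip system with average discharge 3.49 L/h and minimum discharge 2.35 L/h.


EU = (q_min/q_avg)*100 = (2.35/3.49)*100 = 67.3352%

67.3352 %


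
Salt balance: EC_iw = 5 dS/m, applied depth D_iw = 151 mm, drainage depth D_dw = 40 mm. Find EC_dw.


EC_dw = EC_iw * D_iw / D_dw
EC_dw = 5 * 151 / 40
EC_dw = 755 / 40

18.8750 dS/m


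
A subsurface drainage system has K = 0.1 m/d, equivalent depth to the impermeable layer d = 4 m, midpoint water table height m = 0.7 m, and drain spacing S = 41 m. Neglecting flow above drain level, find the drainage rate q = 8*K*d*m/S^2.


q = 8*K*d*m/S^2
q = 8*0.1*4*0.7/41^2
q = 2.2400 / 1681

0.0013 m/d


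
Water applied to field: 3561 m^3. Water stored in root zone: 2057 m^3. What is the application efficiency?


Ea = V_root / V_field * 100 = 2057 / 3561 * 100 = 57.7647%

57.7647 %


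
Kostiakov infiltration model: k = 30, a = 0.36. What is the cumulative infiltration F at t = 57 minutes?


F = k * t^a = 30 * 57^0.36
F = 30 * 4.286620

128.5986 mm


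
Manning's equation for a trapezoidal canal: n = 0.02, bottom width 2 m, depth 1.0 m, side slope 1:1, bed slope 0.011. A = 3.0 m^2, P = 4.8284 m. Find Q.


R = A/P = 3.0/4.8284 = 0.621324
Q = (1/0.02) * 3.0 * 0.621324^(2/3) * 0.011^0.5

11.4551 m^3/s


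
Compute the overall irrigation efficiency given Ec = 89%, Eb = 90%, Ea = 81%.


Ec = 0.89, Eb = 0.9, Ea = 0.81
E = 0.89 * 0.9 * 0.81 * 100 = 64.8810%

64.8810 %


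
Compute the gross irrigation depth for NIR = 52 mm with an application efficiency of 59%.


Ea = 59% = 0.59
GID = NIR / Ea = 52 / 0.59 = 88.1356 mm

88.1356 mm


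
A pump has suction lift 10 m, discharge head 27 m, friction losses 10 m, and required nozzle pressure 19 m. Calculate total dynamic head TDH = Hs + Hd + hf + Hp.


TDH = Hs + Hd + hf + Hp = 10 + 27 + 10 + 19 = 66

66 m


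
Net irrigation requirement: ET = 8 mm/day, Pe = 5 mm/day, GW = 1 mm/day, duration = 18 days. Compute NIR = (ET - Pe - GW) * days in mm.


Daily deficit = ET - Pe - GW = 8 - 5 - 1 = 2 mm/day
NIR = 2 * 18 = 36 mm

36.0000 mm


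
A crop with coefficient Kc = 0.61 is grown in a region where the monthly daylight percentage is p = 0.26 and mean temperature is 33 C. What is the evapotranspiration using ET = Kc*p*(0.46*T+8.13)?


ET = Kc * p * (0.46*T + 8.13)
ET = 0.61 * 0.26 * (0.46*33 + 8.13)
ET = 0.61 * 0.26 * 23.3100

3.6970 mm/day


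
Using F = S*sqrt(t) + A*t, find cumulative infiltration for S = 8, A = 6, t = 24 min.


F = S*sqrt(t) + A*t
F = 8*sqrt(24) + 6*24
F = 8*4.898979 + 144

183.1918 mm


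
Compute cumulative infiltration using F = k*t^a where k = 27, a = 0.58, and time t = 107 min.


F = k * t^a = 27 * 107^0.58
F = 27 * 15.032894

405.8881 mm


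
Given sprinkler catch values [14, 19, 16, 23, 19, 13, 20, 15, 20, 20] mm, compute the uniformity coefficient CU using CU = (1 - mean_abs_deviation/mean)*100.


mean = 17.900000 mm
MAD = 2.720000 mm
CU = (1 - 2.720000/17.900000)*100

84.8045 %


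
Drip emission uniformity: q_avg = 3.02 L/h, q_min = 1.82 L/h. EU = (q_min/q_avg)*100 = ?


EU = (q_min/q_avg)*100 = (1.82/3.02)*100 = 60.2649%

60.2649 %


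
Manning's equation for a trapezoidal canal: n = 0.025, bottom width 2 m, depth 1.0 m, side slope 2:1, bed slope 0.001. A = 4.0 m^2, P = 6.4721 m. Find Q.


R = A/P = 4.0/6.4721 = 0.618037
Q = (1/0.025) * 4.0 * 0.618037^(2/3) * 0.001^0.5

3.6711 m^3/s


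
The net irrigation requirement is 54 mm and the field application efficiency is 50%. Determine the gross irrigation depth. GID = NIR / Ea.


Ea = 50% = 0.5
GID = NIR / Ea = 54 / 0.5 = 108.0000 mm

108.0000 mm


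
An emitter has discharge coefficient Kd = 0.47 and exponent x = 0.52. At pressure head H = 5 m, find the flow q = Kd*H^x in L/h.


q = Kd * H^x = 0.47 * 5^0.52 = 0.47 * 2.309215

1.0853 L/h


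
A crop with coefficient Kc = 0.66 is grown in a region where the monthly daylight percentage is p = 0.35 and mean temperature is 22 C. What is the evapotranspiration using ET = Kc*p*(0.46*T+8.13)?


ET = Kc * p * (0.46*T + 8.13)
ET = 0.66 * 0.35 * (0.46*22 + 8.13)
ET = 0.66 * 0.35 * 18.2500

4.2157 mm/day


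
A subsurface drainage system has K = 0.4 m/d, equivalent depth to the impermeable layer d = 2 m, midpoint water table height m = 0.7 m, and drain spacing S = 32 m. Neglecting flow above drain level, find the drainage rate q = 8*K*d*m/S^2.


q = 8*K*d*m/S^2
q = 8*0.4*2*0.7/32^2
q = 4.4800 / 1024

0.0044 m/d


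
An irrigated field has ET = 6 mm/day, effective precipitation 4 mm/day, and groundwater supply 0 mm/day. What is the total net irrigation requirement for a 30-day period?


Daily deficit = ET - Pe - GW = 6 - 4 - 0 = 2 mm/day
NIR = 2 * 30 = 60 mm

60.0000 mm


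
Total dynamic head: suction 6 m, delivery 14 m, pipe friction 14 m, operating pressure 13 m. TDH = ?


TDH = Hs + Hd + hf + Hp = 6 + 14 + 14 + 13 = 47

47 m


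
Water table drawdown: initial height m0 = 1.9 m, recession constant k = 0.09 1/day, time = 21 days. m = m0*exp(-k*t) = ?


m = m0 * exp(-k*t)
m = 1.9 * exp(-0.09 * 21)
m = 1.9 * exp(-1.8900)

0.2870 m


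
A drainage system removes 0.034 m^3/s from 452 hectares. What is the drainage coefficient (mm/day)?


DC = Q * 86400 / (A * 10000) * 1000
DC = 0.034 * 86400 / (452 * 10000) * 1000
DC = 2937600.0000 / 4520000

0.6499 mm/day


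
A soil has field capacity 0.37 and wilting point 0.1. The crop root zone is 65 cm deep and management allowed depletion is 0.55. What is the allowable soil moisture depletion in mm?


SMD = (FC - PWP) * d * MAD * 10
SMD = (0.37 - 0.1) * 65 * 0.55 * 10
SMD = 0.2700 * 65 * 0.55 * 10

96.5250 mm


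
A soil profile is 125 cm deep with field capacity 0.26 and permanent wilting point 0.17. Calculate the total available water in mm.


AWC = (FC - PWP) * d * 10
AWC = (0.26 - 0.17) * 125 * 10
AWC = 0.0900 * 125 * 10

112.5000 mm


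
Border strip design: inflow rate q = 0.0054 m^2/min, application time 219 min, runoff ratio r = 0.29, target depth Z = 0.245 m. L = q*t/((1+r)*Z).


L = q*t/((1+r)*Z)
L = 0.0054*219/((1+0.29)*0.245)
L = 1.1826/0.31605

3.7418 m


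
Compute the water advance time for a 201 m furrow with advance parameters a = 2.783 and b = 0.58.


t = (L/a)^(1/b)
t = (201/2.783)^(1/0.58)
t = 72.224218^(1/0.58)

1601.8638 min


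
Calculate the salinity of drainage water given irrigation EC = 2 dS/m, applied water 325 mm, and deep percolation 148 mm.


EC_dw = EC_iw * D_iw / D_dw
EC_dw = 2 * 325 / 148
EC_dw = 650 / 148

4.3919 dS/m


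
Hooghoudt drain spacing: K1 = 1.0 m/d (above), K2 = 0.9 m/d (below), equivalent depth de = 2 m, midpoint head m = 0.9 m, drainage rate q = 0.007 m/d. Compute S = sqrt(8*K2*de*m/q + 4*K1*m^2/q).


S^2 = 8*K2*de*m/q + 4*K1*m^2/q
S^2 = 8*0.9*2*0.9/0.007 + 4*1.0*0.9^2/0.007
S = sqrt(2314.2857)

48.1070 m


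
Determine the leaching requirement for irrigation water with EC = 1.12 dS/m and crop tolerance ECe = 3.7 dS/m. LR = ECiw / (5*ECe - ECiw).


LR = ECiw / (5*ECe - ECiw)
LR = 1.12 / (5*3.7 - 1.12)
LR = 1.12 / 17.3800

0.0644


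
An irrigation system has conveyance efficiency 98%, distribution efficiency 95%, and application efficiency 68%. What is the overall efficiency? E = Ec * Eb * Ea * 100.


Ec = 0.98, Eb = 0.95, Ea = 0.68
E = 0.98 * 0.95 * 0.68 * 100 = 63.3080%

63.3080 %


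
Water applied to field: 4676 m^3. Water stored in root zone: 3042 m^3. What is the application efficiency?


Ea = V_root / V_field * 100 = 3042 / 4676 * 100 = 65.0556%

65.0556 %


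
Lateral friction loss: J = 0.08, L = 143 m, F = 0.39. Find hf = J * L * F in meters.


hf = J * L * F = 0.08 * 143 * 0.39 = 4.4616 m

4.4616 m


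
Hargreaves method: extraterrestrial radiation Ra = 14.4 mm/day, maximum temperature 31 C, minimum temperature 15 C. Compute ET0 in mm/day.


Tmean = (Tmax + Tmin)/2 = (31 + 15)/2 = 23.0
ET0 = 0.0023 * 14.4 * (23.0 + 17.8) * sqrt(31 - 15)
ET0 = 0.0023 * 14.4 * 40.8 * 4.000000

5.4052 mm/day


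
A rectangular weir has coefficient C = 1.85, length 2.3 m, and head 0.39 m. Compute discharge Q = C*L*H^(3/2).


Q = C * L * H^(3/2) = 1.85 * 2.3 * 0.39^1.5 = 1.85 * 2.3 * 0.243555

1.0363 m^3/s


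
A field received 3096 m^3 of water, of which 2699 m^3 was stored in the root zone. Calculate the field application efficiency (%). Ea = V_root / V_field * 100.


Ea = V_root / V_field * 100 = 2699 / 3096 * 100 = 87.1770%

87.1770 %


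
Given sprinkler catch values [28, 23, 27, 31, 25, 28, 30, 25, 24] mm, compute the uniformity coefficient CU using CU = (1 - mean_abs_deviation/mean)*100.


mean = 26.777778 mm
MAD = 2.246914 mm
CU = (1 - 2.246914/26.777778)*100

91.6090 %


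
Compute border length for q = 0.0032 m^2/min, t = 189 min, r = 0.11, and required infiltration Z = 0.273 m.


L = q*t/((1+r)*Z)
L = 0.0032*189/((1+0.11)*0.273)
L = 0.6048/0.30303

1.9958 m


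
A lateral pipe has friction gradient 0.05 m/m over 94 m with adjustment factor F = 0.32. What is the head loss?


hf = J * L * F = 0.05 * 94 * 0.32 = 1.5040 m

1.5040 m


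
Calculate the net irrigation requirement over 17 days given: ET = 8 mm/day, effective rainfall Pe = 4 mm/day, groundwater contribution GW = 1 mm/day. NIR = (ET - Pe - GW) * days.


Daily deficit = ET - Pe - GW = 8 - 4 - 1 = 3 mm/day
NIR = 3 * 17 = 51 mm

51.0000 mm


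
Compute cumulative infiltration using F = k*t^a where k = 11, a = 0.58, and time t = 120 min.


F = k * t^a = 11 * 120^0.58
F = 11 * 16.066642

176.7331 mm


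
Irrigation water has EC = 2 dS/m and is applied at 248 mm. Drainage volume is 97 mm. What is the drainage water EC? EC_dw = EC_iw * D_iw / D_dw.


EC_dw = EC_iw * D_iw / D_dw
EC_dw = 2 * 248 / 97
EC_dw = 496 / 97

5.1134 dS/m


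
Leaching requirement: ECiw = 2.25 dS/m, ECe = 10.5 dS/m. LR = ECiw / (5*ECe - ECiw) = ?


LR = ECiw / (5*ECe - ECiw)
LR = 2.25 / (5*10.5 - 2.25)
LR = 2.25 / 50.2500

0.0448


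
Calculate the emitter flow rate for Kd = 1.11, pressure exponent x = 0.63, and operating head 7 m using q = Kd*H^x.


q = Kd * H^x = 1.11 * 7^0.63 = 1.11 * 3.407311

3.7821 L/h


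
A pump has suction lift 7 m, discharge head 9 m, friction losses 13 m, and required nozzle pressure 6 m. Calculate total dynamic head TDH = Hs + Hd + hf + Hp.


TDH = Hs + Hd + hf + Hp = 7 + 9 + 13 + 6 = 35

35 m


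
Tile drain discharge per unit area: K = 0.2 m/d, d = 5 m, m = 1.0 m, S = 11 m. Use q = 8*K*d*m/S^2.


q = 8*K*d*m/S^2
q = 8*0.2*5*1.0/11^2
q = 8.0000 / 121

0.0661 m/d


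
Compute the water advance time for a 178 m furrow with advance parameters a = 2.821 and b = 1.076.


t = (L/a)^(1/b)
t = (178/2.821)^(1/1.076)
t = 63.098192^(1/1.076)

47.0845 min


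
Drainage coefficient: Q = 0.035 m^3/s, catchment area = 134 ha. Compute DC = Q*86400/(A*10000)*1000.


DC = Q * 86400 / (A * 10000) * 1000
DC = 0.035 * 86400 / (134 * 10000) * 1000
DC = 3024000.0000 / 1340000

2.2567 mm/day


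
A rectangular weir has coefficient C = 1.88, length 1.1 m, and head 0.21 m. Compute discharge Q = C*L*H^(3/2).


Q = C * L * H^(3/2) = 1.88 * 1.1 * 0.21^1.5 = 1.88 * 1.1 * 0.096234

0.1990 m^3/s


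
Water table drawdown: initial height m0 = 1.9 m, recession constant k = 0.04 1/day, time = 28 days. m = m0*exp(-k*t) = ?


m = m0 * exp(-k*t)
m = 1.9 * exp(-0.04 * 28)
m = 1.9 * exp(-1.1200)

0.6199 m


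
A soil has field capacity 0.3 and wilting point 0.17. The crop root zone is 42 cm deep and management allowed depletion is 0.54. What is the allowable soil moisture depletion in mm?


SMD = (FC - PWP) * d * MAD * 10
SMD = (0.3 - 0.17) * 42 * 0.54 * 10
SMD = 0.1300 * 42 * 0.54 * 10

29.4840 mm


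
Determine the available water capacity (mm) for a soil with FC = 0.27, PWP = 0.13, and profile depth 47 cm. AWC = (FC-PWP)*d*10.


AWC = (FC - PWP) * d * 10
AWC = (0.27 - 0.13) * 47 * 10
AWC = 0.1400 * 47 * 10

65.8000 mm


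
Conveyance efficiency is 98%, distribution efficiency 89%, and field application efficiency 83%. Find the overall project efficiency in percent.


Ec = 0.98, Eb = 0.89, Ea = 0.83
E = 0.98 * 0.89 * 0.83 * 100 = 72.3926%

72.3926 %


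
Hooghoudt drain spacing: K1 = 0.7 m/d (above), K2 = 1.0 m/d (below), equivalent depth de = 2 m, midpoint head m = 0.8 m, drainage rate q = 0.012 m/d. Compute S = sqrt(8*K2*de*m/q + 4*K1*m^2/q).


S^2 = 8*K2*de*m/q + 4*K1*m^2/q
S^2 = 8*1.0*2*0.8/0.012 + 4*0.7*0.8^2/0.012
S = sqrt(1216.0000)

34.8712 m


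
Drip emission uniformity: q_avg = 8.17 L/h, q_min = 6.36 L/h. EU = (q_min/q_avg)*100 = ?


EU = (q_min/q_avg)*100 = (6.36/8.17)*100 = 77.8458%

77.8458 %


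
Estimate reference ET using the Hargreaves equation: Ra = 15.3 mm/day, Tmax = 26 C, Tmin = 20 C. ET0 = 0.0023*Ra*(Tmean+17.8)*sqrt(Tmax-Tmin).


Tmean = (Tmax + Tmin)/2 = (26 + 20)/2 = 23.0
ET0 = 0.0023 * 15.3 * (23.0 + 17.8) * sqrt(26 - 20)
ET0 = 0.0023 * 15.3 * 40.8 * 2.449490

3.5169 mm/day


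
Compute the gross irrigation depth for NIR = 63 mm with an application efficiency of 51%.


Ea = 51% = 0.51
GID = NIR / Ea = 63 / 0.51 = 123.5294 mm

123.5294 mm


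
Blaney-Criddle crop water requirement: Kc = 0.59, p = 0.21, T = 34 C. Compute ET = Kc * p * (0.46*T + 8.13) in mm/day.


ET = Kc * p * (0.46*T + 8.13)
ET = 0.59 * 0.21 * (0.46*34 + 8.13)
ET = 0.59 * 0.21 * 23.7700

2.9451 mm/day


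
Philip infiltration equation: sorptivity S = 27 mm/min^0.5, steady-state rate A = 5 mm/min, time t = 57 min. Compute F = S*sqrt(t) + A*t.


F = S*sqrt(t) + A*t
F = 27*sqrt(57) + 5*57
F = 27*7.549834 + 285

488.8455 mm


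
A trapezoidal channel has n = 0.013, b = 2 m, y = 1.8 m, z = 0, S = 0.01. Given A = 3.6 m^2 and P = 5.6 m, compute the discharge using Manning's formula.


R = A/P = 3.6/5.6 = 0.642857
Q = (1/0.013) * 3.6 * 0.642857^(2/3) * 0.01^0.5

20.6270 m^3/s


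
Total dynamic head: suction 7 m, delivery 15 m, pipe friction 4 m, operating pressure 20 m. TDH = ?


TDH = Hs + Hd + hf + Hp = 7 + 15 + 4 + 20 = 46

46 m


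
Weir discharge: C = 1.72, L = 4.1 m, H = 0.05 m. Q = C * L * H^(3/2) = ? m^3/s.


Q = C * L * H^(3/2) = 1.72 * 4.1 * 0.05^1.5 = 1.72 * 4.1 * 0.011180

0.0788 m^3/s


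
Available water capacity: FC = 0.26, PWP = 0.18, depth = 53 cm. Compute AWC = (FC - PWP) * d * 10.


AWC = (FC - PWP) * d * 10
AWC = (0.26 - 0.18) * 53 * 10
AWC = 0.0800 * 53 * 10

42.4000 mm


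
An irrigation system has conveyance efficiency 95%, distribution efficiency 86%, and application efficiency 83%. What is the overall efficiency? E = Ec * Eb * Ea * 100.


Ec = 0.95, Eb = 0.86, Ea = 0.83
E = 0.95 * 0.86 * 0.83 * 100 = 67.8110%

67.8110 %


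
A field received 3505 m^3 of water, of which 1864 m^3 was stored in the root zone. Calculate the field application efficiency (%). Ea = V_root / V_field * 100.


Ea = V_root / V_field * 100 = 1864 / 3505 * 100 = 53.1812%

53.1812 %


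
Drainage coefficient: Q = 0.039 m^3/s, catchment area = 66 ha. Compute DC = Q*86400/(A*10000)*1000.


DC = Q * 86400 / (A * 10000) * 1000
DC = 0.039 * 86400 / (66 * 10000) * 1000
DC = 3369600.0000 / 660000

5.1055 mm/day


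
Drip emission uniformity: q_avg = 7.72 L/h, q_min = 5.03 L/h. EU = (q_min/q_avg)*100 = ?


EU = (q_min/q_avg)*100 = (5.03/7.72)*100 = 65.1554%

65.1554 %


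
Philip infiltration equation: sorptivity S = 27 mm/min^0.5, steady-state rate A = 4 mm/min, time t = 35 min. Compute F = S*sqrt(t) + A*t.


F = S*sqrt(t) + A*t
F = 27*sqrt(35) + 4*35
F = 27*5.916080 + 140

299.7342 mm


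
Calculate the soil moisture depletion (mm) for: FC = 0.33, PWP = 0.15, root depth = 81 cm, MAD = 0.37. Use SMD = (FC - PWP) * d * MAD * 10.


SMD = (FC - PWP) * d * MAD * 10
SMD = (0.33 - 0.15) * 81 * 0.37 * 10
SMD = 0.1800 * 81 * 0.37 * 10

53.9460 mm


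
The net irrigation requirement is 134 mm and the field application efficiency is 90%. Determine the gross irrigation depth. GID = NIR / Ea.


Ea = 90% = 0.9
GID = NIR / Ea = 134 / 0.9 = 148.8889 mm

148.8889 mm


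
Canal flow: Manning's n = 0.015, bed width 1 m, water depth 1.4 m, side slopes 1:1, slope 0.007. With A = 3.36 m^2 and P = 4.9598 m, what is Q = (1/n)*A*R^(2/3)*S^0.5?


R = A/P = 3.36/4.9598 = 0.677447
Q = (1/0.015) * 3.36 * 0.677447^(2/3) * 0.007^0.5

14.4560 m^3/s


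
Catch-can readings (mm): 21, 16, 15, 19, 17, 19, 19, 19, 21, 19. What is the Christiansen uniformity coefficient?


mean = 18.500000 mm
MAD = 1.500000 mm
CU = (1 - 1.500000/18.500000)*100

91.8919 %


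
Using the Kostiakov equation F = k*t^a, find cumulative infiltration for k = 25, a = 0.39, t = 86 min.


F = k * t^a = 25 * 86^0.39
F = 25 * 5.681387

142.0347 mm


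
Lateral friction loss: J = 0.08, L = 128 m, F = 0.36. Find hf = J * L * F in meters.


hf = J * L * F = 0.08 * 128 * 0.36 = 3.6864 m

3.6864 m


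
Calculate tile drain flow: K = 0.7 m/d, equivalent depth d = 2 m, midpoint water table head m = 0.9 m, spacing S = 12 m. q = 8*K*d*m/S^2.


q = 8*K*d*m/S^2
q = 8*0.7*2*0.9/12^2
q = 10.0800 / 144

0.0700 m/d


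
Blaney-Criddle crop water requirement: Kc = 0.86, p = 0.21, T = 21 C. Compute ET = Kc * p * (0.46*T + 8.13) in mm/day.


ET = Kc * p * (0.46*T + 8.13)
ET = 0.86 * 0.21 * (0.46*21 + 8.13)
ET = 0.86 * 0.21 * 17.7900

3.2129 mm/day


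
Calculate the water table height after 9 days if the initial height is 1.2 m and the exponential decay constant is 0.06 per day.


m = m0 * exp(-k*t)
m = 1.2 * exp(-0.06 * 9)
m = 1.2 * exp(-0.5400)

0.6993 m


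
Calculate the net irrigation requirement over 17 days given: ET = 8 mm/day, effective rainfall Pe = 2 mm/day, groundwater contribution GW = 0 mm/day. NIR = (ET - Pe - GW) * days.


Daily deficit = ET - Pe - GW = 8 - 2 - 0 = 6 mm/day
NIR = 6 * 17 = 102 mm

102.0000 mm


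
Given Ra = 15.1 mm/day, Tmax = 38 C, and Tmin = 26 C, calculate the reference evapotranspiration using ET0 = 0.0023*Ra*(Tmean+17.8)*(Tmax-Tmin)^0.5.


Tmean = (Tmax + Tmin)/2 = (38 + 26)/2 = 32.0
ET0 = 0.0023 * 15.1 * (32.0 + 17.8) * sqrt(38 - 26)
ET0 = 0.0023 * 15.1 * 49.8 * 3.464102

5.9914 mm/day


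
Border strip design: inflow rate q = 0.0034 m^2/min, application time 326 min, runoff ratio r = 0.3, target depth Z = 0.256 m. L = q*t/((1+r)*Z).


L = q*t/((1+r)*Z)
L = 0.0034*326/((1+0.3)*0.256)
L = 1.1084/0.3328

3.3305 m


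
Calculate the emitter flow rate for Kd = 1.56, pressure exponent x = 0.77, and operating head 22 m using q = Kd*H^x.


q = Kd * H^x = 1.56 * 22^0.77 = 1.56 * 10.806012

16.8574 L/h


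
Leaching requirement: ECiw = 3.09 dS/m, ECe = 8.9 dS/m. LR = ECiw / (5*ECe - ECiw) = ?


LR = ECiw / (5*ECe - ECiw)
LR = 3.09 / (5*8.9 - 3.09)
LR = 3.09 / 41.4100

0.0746


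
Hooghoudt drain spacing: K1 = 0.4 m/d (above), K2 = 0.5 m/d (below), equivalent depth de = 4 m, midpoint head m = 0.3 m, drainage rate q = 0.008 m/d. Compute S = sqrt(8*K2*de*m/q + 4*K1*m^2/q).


S^2 = 8*K2*de*m/q + 4*K1*m^2/q
S^2 = 8*0.5*4*0.3/0.008 + 4*0.4*0.3^2/0.008
S = sqrt(618.0000)

24.8596 m


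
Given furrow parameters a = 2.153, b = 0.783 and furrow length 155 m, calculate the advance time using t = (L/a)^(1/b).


t = (L/a)^(1/b)
t = (155/2.153)^(1/0.783)
t = 71.992569^(1/0.783)

235.5130 min


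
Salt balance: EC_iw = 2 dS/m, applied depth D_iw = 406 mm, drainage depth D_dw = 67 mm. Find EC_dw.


EC_dw = EC_iw * D_iw / D_dw
EC_dw = 2 * 406 / 67
EC_dw = 812 / 67

12.1194 dS/m


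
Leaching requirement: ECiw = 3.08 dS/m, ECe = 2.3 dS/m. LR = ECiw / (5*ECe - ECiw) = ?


LR = ECiw / (5*ECe - ECiw)
LR = 3.08 / (5*2.3 - 3.08)
LR = 3.08 / 8.4200

0.3658


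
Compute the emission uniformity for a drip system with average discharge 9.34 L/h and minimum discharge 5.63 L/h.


EU = (q_min/q_avg)*100 = (5.63/9.34)*100 = 60.2784%

60.2784 %


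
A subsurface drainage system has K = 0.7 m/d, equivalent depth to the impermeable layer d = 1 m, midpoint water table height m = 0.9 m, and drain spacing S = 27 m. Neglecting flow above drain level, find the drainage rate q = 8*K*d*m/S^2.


q = 8*K*d*m/S^2
q = 8*0.7*1*0.9/27^2
q = 5.0400 / 729

0.0069 m/d


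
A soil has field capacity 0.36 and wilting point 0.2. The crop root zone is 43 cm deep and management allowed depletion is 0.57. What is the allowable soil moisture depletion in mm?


SMD = (FC - PWP) * d * MAD * 10
SMD = (0.36 - 0.2) * 43 * 0.57 * 10
SMD = 0.1600 * 43 * 0.57 * 10

39.2160 mm


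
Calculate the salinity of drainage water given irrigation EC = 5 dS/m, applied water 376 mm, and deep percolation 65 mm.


EC_dw = EC_iw * D_iw / D_dw
EC_dw = 5 * 376 / 65
EC_dw = 1880 / 65

28.9231 dS/m


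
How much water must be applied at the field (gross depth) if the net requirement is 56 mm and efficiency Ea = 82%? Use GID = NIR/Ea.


Ea = 82% = 0.82
GID = NIR / Ea = 56 / 0.82 = 68.2927 mm

68.2927 mm


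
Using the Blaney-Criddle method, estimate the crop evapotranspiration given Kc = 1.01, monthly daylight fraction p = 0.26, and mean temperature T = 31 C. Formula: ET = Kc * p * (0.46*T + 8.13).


ET = Kc * p * (0.46*T + 8.13)
ET = 1.01 * 0.26 * (0.46*31 + 8.13)
ET = 1.01 * 0.26 * 22.3900

5.8796 mm/day


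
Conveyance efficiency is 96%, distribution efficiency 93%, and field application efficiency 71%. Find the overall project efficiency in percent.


Ec = 0.96, Eb = 0.93, Ea = 0.71
E = 0.96 * 0.93 * 0.71 * 100 = 63.3888%

63.3888 %


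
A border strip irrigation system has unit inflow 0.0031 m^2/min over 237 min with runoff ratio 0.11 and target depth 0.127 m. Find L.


L = q*t/((1+r)*Z)
L = 0.0031*237/((1+0.11)*0.127)
L = 0.7347/0.14097

5.2117 m


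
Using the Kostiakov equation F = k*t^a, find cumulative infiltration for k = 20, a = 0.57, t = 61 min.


F = k * t^a = 20 * 61^0.57
F = 20 * 10.414490

208.2898 mm


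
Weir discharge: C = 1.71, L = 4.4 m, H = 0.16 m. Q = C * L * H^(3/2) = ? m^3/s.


Q = C * L * H^(3/2) = 1.71 * 4.4 * 0.16^1.5 = 1.71 * 4.4 * 0.064000

0.4815 m^3/s


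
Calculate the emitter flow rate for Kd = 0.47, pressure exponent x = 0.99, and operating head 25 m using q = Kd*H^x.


q = Kd * H^x = 0.47 * 25^0.99 = 0.47 * 24.208095

11.3778 L/h


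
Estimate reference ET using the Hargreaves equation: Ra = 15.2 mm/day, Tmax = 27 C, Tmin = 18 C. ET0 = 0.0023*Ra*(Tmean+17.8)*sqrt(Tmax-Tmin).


Tmean = (Tmax + Tmin)/2 = (27 + 18)/2 = 22.5
ET0 = 0.0023 * 15.2 * (22.5 + 17.8) * sqrt(27 - 18)
ET0 = 0.0023 * 15.2 * 40.3 * 3.000000

4.2267 mm/day


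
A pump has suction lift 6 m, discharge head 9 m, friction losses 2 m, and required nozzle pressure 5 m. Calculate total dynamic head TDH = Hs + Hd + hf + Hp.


TDH = Hs + Hd + hf + Hp = 6 + 9 + 2 + 5 = 22

22 m


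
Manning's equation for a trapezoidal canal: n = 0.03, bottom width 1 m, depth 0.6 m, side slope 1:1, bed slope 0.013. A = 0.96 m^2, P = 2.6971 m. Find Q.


R = A/P = 0.96/2.6971 = 0.355938
Q = (1/0.03) * 0.96 * 0.355938^(2/3) * 0.013^0.5

1.8325 m^3/s


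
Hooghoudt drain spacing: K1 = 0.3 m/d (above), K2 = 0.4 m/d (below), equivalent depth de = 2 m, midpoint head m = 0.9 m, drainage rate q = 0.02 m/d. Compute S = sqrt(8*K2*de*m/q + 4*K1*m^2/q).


S^2 = 8*K2*de*m/q + 4*K1*m^2/q
S^2 = 8*0.4*2*0.9/0.02 + 4*0.3*0.9^2/0.02
S = sqrt(336.6000)

18.3467 m


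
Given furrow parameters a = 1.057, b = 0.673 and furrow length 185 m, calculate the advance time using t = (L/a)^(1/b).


t = (L/a)^(1/b)
t = (185/1.057)^(1/0.673)
t = 175.023652^(1/0.673)

2152.6914 min


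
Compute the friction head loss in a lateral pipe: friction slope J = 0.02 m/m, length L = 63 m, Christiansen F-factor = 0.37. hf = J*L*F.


hf = J * L * F = 0.02 * 63 * 0.37 = 0.4662 m

0.4662 m


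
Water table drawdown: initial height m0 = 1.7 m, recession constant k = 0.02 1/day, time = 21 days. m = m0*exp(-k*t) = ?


m = m0 * exp(-k*t)
m = 1.7 * exp(-0.02 * 21)
m = 1.7 * exp(-0.4200)

1.1170 m


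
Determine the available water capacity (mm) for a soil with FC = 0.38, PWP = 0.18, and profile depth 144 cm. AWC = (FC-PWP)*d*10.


AWC = (FC - PWP) * d * 10
AWC = (0.38 - 0.18) * 144 * 10
AWC = 0.2000 * 144 * 10

288.0000 mm


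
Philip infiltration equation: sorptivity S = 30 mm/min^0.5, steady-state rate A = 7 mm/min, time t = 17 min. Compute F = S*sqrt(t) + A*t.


F = S*sqrt(t) + A*t
F = 30*sqrt(17) + 7*17
F = 30*4.123106 + 119

242.6932 mm


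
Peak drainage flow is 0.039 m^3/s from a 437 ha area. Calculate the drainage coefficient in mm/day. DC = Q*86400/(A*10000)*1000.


DC = Q * 86400 / (A * 10000) * 1000
DC = 0.039 * 86400 / (437 * 10000) * 1000
DC = 3369600.0000 / 4370000

0.7711 mm/day


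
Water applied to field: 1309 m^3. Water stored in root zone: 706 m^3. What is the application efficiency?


Ea = V_root / V_field * 100 = 706 / 1309 * 100 = 53.9343%

53.9343 %


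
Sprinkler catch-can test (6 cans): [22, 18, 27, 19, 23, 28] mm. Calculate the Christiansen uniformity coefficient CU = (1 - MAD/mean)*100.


mean = 22.833333 mm
MAD = 3.166667 mm
CU = (1 - 3.166667/22.833333)*100

86.1314 %


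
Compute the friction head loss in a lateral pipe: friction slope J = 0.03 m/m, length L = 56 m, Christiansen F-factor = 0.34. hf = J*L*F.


hf = J * L * F = 0.03 * 56 * 0.34 = 0.5712 m

0.5712 m


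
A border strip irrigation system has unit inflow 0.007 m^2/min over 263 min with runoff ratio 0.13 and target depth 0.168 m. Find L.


L = q*t/((1+r)*Z)
L = 0.007*263/((1+0.13)*0.168)
L = 1.841/0.18984

9.6976 m


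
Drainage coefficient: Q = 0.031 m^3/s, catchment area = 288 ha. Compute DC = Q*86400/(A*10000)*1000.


DC = Q * 86400 / (A * 10000) * 1000
DC = 0.031 * 86400 / (288 * 10000) * 1000
DC = 2678400.0000 / 2880000

0.9300 mm/day


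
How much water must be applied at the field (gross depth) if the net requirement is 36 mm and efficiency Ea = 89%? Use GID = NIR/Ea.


Ea = 89% = 0.89
GID = NIR / Ea = 36 / 0.89 = 40.4494 mm

40.4494 mm


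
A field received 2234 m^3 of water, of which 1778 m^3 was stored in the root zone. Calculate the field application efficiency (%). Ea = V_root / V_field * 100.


Ea = V_root / V_field * 100 = 1778 / 2234 * 100 = 79.5882%

79.5882 %


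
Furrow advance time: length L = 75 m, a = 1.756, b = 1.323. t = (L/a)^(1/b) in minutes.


t = (L/a)^(1/b)
t = (75/1.756)^(1/1.323)
t = 42.710706^(1/1.323)

17.0787 min


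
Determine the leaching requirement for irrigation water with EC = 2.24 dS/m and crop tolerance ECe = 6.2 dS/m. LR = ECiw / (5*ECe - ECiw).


LR = ECiw / (5*ECe - ECiw)
LR = 2.24 / (5*6.2 - 2.24)
LR = 2.24 / 28.7600

0.0779


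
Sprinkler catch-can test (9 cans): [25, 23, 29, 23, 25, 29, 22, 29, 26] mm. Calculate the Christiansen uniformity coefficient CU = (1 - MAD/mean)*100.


mean = 25.666667 mm
MAD = 2.296296 mm
CU = (1 - 2.296296/25.666667)*100

91.0534 %


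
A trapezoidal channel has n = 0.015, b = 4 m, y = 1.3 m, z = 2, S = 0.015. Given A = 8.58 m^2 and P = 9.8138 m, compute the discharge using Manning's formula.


R = A/P = 8.58/9.8138 = 0.874279
Q = (1/0.015) * 8.58 * 0.874279^(2/3) * 0.015^0.5

64.0533 m^3/s


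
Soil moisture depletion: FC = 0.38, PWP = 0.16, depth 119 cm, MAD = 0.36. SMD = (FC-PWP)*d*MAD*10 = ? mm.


SMD = (FC - PWP) * d * MAD * 10
SMD = (0.38 - 0.16) * 119 * 0.36 * 10
SMD = 0.2200 * 119 * 0.36 * 10

94.2480 mm


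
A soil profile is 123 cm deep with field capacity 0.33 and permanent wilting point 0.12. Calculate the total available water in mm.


AWC = (FC - PWP) * d * 10
AWC = (0.33 - 0.12) * 123 * 10
AWC = 0.2100 * 123 * 10

258.3000 mm


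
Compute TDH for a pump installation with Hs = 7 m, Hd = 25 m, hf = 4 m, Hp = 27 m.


TDH = Hs + Hd + hf + Hp = 7 + 25 + 4 + 27 = 63

63 m


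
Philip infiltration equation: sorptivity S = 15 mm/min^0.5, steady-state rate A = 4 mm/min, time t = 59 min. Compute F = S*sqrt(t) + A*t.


F = S*sqrt(t) + A*t
F = 15*sqrt(59) + 4*59
F = 15*7.681146 + 236

351.2172 mm


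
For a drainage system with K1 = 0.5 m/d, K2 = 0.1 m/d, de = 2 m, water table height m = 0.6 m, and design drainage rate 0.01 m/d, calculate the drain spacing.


S^2 = 8*K2*de*m/q + 4*K1*m^2/q
S^2 = 8*0.1*2*0.6/0.01 + 4*0.5*0.6^2/0.01
S = sqrt(168.0000)

12.9615 m


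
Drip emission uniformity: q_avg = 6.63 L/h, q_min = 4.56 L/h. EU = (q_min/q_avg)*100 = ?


EU = (q_min/q_avg)*100 = (4.56/6.63)*100 = 68.7783%

68.7783 %


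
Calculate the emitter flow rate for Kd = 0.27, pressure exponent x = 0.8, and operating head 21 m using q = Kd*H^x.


q = Kd * H^x = 0.27 * 21^0.8 = 0.27 * 11.422875

3.0842 L/h


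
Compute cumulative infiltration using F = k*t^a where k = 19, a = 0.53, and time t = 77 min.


F = k * t^a = 19 * 77^0.53
F = 19 * 9.996318

189.9300 mm


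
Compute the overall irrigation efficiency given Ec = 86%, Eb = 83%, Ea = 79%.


Ec = 0.86, Eb = 0.83, Ea = 0.79
E = 0.86 * 0.83 * 0.79 * 100 = 56.3902%

56.3902 %


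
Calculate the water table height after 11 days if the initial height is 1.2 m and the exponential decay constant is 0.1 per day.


m = m0 * exp(-k*t)
m = 1.2 * exp(-0.1 * 11)
m = 1.2 * exp(-1.1000)

0.3994 m


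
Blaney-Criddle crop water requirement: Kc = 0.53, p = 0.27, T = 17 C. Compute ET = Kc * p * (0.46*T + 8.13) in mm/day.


ET = Kc * p * (0.46*T + 8.13)
ET = 0.53 * 0.27 * (0.46*17 + 8.13)
ET = 0.53 * 0.27 * 15.9500

2.2824 mm/day


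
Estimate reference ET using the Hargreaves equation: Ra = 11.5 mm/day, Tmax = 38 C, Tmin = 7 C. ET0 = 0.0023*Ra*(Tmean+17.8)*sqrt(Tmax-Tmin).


Tmean = (Tmax + Tmin)/2 = (38 + 7)/2 = 22.5
ET0 = 0.0023 * 11.5 * (22.5 + 17.8) * sqrt(38 - 7)
ET0 = 0.0023 * 11.5 * 40.3 * 5.567764

5.9349 mm/day


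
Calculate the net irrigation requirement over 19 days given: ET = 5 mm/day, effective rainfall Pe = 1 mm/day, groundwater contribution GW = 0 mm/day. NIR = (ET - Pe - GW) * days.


Daily deficit = ET - Pe - GW = 5 - 1 - 0 = 4 mm/day
NIR = 4 * 19 = 76 mm

76.0000 mm


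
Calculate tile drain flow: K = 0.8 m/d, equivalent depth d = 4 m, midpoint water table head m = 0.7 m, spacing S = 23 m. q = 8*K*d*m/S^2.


q = 8*K*d*m/S^2
q = 8*0.8*4*0.7/23^2
q = 17.9200 / 529

0.0339 m/d


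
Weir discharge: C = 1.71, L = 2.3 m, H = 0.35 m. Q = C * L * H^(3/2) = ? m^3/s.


Q = C * L * H^(3/2) = 1.71 * 2.3 * 0.35^1.5 = 1.71 * 2.3 * 0.207063

0.8144 m^3/s


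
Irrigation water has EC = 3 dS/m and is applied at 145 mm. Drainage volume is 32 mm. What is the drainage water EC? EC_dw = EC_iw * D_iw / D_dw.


EC_dw = EC_iw * D_iw / D_dw
EC_dw = 3 * 145 / 32
EC_dw = 435 / 32

13.5938 dS/m


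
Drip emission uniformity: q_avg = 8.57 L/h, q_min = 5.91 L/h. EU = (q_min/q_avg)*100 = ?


EU = (q_min/q_avg)*100 = (5.91/8.57)*100 = 68.9615%

68.9615 %


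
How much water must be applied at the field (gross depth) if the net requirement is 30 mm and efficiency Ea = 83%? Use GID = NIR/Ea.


Ea = 83% = 0.83
GID = NIR / Ea = 30 / 0.83 = 36.1446 mm

36.1446 mm
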